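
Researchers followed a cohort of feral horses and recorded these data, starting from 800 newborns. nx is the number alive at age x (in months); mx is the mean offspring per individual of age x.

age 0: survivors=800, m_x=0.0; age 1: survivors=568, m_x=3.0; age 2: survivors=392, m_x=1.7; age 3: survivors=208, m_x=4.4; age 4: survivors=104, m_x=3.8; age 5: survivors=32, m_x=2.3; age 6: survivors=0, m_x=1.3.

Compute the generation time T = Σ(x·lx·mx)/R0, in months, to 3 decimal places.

lx = nx/n0 = nx/800: 1, 0.71, 0.49, 0.26, 0.13, 0.04, 0
lx·mx: 0, 2.13, 0.833, 1.144, 0.494, 0.092, 0 → R0 = 4.693
x·lx·mx: 0, 2.13, 1.666, 3.432, 1.976, 0.46, 0 → Σ = 9.664
T = 9.664 / 4.693 = 2.059237… → 2.059

2.059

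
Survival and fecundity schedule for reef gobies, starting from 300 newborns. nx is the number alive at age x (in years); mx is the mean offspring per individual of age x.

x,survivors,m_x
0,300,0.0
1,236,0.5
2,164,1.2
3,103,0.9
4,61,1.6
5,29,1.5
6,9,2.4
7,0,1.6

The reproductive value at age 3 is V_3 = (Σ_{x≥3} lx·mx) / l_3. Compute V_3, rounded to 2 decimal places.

2.48

lx = nx/n0 = nx/300: 1, 0.78667…, 0.54667…, 0.34333…, 0.20333…, 0.09667…, 0.03, 0
lx·mx for x ≥ 3: 0.309…, 0.325333…, 0.145…, 0.072, 0 → sum = 0.851333…
V_3 = 0.851333… / l_3 = 0.851333… / 0.343333… = 2.479612… → 2.48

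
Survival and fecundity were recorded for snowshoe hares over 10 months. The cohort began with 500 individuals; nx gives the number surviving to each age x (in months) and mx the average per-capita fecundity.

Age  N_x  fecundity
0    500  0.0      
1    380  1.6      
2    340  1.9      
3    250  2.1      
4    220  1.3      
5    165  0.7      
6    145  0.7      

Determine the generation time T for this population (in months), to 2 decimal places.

lx = nx/n0 = nx/500: 1, 0.76, 0.68, 0.5, 0.44, 0.33, 0.29
lx·mx: 0, 1.216, 1.292, 1.05, 0.572, 0.231, 0.203 → R0 = 4.564
x·lx·mx: 0, 1.216, 2.584, 3.15, 2.288, 1.155, 1.218 → Σ = 11.611
T = 11.611 / 4.564 = 2.54404… → 2.54

2.54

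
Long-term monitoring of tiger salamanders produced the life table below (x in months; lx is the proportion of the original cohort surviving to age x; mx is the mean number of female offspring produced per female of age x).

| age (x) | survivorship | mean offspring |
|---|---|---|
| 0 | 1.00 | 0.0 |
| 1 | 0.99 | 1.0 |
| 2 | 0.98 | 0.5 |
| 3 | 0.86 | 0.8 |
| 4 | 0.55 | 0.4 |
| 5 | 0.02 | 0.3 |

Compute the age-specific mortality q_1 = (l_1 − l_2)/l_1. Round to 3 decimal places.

0.010

q_1 = (l_1 − l_2) / l_1 = (0.99 − 0.98) / 0.99
     = 0.01 / 0.99 = 0.010101… → 0.010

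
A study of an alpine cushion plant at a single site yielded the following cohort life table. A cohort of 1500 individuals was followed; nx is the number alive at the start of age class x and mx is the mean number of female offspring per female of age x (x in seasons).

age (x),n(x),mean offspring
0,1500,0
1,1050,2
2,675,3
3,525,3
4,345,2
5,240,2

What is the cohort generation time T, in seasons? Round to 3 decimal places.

lx = nx/n0 = nx/1500: 1, 0.7, 0.45, 0.35, 0.23, 0.16
lx·mx: 0, 1.4, 1.35, 1.05, 0.46, 0.32 → R0 = 4.58
x·lx·mx: 0, 1.4, 2.7, 3.15, 1.84, 1.6 → Σ = 10.69
T = 10.69 / 4.58 = 2.334061… → 2.334

2.334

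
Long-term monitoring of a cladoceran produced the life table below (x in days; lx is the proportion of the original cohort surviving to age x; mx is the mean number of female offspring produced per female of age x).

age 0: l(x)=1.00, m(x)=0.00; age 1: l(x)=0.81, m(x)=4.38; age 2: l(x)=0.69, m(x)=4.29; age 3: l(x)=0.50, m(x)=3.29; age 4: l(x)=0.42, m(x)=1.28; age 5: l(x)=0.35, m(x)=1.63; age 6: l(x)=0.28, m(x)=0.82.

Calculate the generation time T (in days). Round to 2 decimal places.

2.19

lx·mx: 0, 3.5478, 2.9601, 1.645, 0.5376, 0.5705, 0.2296 → R0 = 9.4906
x·lx·mx: 0, 3.5478, 5.9202, 4.935, 2.1504, 2.8525, 1.3776 → Σ = 20.7835
T = 20.7835 / 9.4906 = 2.189904… → 2.19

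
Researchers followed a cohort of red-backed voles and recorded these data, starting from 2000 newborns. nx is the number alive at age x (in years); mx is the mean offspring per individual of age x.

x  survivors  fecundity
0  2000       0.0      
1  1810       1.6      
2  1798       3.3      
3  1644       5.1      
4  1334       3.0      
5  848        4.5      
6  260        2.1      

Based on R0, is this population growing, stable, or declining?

lx = nx/n0 = nx/2000: 1, 0.905, 0.899, 0.822, 0.667, 0.424, 0.13
R0 = Σ lx·mx = 0 + 1.448 + 2.9667 + 4.1922 + 2.001 + 1.908 + 0.273 = 12.7889
R0 > 1, so the population is growing.

growing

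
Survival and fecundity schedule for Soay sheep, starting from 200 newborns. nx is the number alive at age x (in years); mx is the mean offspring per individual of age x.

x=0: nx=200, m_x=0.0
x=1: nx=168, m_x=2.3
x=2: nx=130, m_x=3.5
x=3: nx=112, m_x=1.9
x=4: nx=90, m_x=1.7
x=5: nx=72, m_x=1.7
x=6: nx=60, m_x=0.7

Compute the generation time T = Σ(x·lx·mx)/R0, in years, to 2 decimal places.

lx = nx/n0 = nx/200: 1, 0.84, 0.65, 0.56, 0.45, 0.36, 0.3
lx·mx: 0, 1.932, 2.275, 1.064, 0.765, 0.612, 0.21 → R0 = 6.858
x·lx·mx: 0, 1.932, 4.55, 3.192, 3.06, 3.06, 1.26 → Σ = 17.054
T = 17.054 / 6.858 = 2.486731… → 2.49

2.49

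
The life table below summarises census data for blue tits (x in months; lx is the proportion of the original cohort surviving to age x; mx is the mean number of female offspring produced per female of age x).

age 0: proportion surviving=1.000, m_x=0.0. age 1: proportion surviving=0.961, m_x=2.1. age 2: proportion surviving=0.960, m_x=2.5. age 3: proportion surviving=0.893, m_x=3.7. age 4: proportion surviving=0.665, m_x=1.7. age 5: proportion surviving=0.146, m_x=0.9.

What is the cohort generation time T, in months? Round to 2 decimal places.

2.44

lx·mx: 0, 2.0181, 2.4, 3.3041, 1.1305, 0.1314 → R0 = 8.9841
x·lx·mx: 0, 2.0181, 4.8, 9.9123, 4.522, 0.657 → Σ = 21.9094
T = 21.9094 / 8.9841 = 2.438686… → 2.44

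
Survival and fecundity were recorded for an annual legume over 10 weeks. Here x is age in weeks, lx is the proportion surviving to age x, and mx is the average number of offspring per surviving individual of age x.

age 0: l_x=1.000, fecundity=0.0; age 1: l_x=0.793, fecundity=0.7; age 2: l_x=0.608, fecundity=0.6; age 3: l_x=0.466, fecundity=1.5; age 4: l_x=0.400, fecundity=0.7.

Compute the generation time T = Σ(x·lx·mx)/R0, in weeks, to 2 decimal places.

lx·mx: 0, 0.5551, 0.3648, 0.699, 0.28 → R0 = 1.8989
x·lx·mx: 0, 0.5551, 0.7296, 2.097, 1.12 → Σ = 4.5017
T = 4.5017 / 1.8989 = 2.370688… → 2.37

2.37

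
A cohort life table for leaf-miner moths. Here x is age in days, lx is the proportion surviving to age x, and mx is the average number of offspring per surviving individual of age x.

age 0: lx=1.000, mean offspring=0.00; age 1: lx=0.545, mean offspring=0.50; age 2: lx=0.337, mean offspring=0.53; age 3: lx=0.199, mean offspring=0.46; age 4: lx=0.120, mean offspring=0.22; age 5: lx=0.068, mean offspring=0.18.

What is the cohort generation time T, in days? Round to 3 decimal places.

1.843

lx·mx: 0, 0.2725, 0.17861, 0.09154, 0.0264, 0.01224 → R0 = 0.58129
x·lx·mx: 0, 0.2725, 0.35722, 0.27462, 0.1056, 0.0612 → Σ = 1.07114
T = 1.07114 / 0.58129 = 1.842695… → 1.843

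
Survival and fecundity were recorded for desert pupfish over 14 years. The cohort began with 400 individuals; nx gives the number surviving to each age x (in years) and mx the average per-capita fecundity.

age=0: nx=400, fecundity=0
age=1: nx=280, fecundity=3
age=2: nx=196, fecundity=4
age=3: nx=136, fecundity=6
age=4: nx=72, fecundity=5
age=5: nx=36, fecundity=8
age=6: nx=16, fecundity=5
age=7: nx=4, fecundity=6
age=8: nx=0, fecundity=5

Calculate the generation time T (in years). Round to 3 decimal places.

2.627

lx = nx/n0 = nx/400: 1, 0.7, 0.49, 0.34, 0.18, 0.09, 0.04, 0.01, 0
lx·mx: 0, 2.1, 1.96, 2.04, 0.9, 0.72, 0.2, 0.06, 0 → R0 = 7.98
x·lx·mx: 0, 2.1, 3.92, 6.12, 3.6, 3.6, 1.2, 0.42, 0 → Σ = 20.96
T = 20.96 / 7.98 = 2.626566… → 2.627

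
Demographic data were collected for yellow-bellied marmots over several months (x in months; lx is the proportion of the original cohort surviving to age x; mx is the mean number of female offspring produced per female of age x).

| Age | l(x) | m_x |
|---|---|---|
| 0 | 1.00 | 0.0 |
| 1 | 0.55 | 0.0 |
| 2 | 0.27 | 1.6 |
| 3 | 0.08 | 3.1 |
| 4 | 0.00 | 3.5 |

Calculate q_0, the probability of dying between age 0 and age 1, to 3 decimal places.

q_0 = (l_0 − l_1) / l_0 = (1 − 0.55) / 1
     = 0.45 / 1 = 0.45 → 0.450

0.450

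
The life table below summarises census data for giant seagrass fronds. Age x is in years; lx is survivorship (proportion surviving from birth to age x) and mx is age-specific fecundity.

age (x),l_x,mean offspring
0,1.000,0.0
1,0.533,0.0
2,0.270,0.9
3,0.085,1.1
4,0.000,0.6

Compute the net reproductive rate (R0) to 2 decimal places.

0.34

lx·mx by age: 0, 0, 0.243, 0.0935, 0
R0 = Σ lx·mx = 0.3365 → 0.34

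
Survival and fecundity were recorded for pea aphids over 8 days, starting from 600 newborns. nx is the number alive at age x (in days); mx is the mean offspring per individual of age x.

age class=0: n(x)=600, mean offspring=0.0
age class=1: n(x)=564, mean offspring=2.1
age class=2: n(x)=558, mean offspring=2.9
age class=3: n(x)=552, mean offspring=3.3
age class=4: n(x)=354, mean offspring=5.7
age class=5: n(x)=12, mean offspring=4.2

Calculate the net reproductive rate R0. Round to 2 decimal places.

lx = nx/n0 = nx/600: 1, 0.94, 0.93, 0.92, 0.59, 0.02
lx·mx by age: 0, 1.974, 2.697, 3.036, 3.363, 0.084
R0 = Σ lx·mx = 11.154 → 11.15

11.15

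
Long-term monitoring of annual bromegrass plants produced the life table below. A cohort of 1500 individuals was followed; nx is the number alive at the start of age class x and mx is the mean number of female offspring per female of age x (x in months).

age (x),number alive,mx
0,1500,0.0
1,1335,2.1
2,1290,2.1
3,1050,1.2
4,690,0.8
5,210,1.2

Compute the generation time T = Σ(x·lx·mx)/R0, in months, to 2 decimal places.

lx = nx/n0 = nx/1500: 1, 0.89, 0.86, 0.7, 0.46, 0.14
lx·mx: 0, 1.869, 1.806, 0.84, 0.368, 0.168 → R0 = 5.051
x·lx·mx: 0, 1.869, 3.612, 2.52, 1.472, 0.84 → Σ = 10.313
T = 10.313 / 5.051 = 2.041774… → 2.04

2.04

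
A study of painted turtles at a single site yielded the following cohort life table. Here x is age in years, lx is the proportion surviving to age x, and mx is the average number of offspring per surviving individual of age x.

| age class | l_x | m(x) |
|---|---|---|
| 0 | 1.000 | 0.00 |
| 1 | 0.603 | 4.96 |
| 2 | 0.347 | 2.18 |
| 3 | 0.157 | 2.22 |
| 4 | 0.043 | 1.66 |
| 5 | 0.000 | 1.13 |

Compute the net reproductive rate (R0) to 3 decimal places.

4.167

lx·mx by age: 0, 2.99088, 0.75646, 0.34854, 0.07138, 0
R0 = Σ lx·mx = 4.16726 → 4.167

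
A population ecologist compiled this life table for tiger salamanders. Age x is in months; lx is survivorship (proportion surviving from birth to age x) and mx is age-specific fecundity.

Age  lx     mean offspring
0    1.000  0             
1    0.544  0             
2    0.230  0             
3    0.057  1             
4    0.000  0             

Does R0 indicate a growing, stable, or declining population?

declining

R0 = Σ lx·mx = 0 + 0 + 0 + 0.057 + 0 = 0.057
R0 < 1, so the population is declining.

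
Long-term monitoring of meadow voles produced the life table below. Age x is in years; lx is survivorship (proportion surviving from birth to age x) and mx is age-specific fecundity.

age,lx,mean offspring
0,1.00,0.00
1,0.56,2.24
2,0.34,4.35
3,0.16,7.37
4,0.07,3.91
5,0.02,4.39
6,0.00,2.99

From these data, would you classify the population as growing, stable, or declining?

growing

R0 = Σ lx·mx = 0 + 1.2544 + 1.479 + 1.1792 + 0.2737 + 0.0878 + 0 = 4.2741
R0 > 1, so the population is growing.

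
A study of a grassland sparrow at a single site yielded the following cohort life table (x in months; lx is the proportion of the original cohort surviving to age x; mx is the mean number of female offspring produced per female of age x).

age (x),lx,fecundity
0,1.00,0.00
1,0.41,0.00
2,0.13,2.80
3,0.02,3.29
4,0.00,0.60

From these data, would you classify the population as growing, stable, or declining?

R0 = Σ lx·mx = 0 + 0 + 0.364 + 0.0658 + 0 = 0.4298
R0 < 1, so the population is declining.

declining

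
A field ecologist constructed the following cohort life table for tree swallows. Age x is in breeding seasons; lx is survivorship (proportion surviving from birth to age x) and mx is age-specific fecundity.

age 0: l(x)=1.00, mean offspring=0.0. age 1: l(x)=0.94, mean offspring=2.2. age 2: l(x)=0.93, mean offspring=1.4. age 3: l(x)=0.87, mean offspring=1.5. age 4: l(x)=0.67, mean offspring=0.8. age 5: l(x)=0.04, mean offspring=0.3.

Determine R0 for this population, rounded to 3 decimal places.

5.223

lx·mx by age: 0, 2.068, 1.302, 1.305, 0.536, 0.012
R0 = Σ lx·mx = 5.223 → 5.223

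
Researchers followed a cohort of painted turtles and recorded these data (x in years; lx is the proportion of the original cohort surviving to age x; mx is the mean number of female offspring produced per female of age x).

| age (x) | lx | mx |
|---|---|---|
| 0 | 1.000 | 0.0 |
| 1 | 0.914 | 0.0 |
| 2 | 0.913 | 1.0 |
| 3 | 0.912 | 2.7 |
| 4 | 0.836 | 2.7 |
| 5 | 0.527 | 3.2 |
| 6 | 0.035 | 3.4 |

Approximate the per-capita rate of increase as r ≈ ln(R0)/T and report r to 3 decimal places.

R0 = Σ lx·mx = 0 + 0 + 0.913 + 2.4624 + 2.2572 + 1.6864 + 0.119 = 7.438
Σ x·lx·mx = 27.388; T = 27.388/7.438 = 3.68217…
r ≈ ln(R0)/T = ln(7.438)/3.68217… = 0.54495… → 0.545

0.545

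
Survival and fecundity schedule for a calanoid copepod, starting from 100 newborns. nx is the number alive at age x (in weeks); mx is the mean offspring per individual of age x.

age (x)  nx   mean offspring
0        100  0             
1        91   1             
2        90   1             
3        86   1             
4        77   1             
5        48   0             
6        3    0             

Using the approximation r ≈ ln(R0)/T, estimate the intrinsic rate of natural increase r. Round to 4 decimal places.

lx = nx/n0 = nx/100: 1, 0.91, 0.9, 0.86, 0.77, 0.48, 0.03
R0 = Σ lx·mx = 0 + 0.91 + 0.9 + 0.86 + 0.77 + 0 + 0 = 3.44
Σ x·lx·mx = 8.37; T = 8.37/3.44 = 2.43314…
r ≈ ln(R0)/T = ln(3.44)/2.43314… = 0.507768… → 0.5078

0.5078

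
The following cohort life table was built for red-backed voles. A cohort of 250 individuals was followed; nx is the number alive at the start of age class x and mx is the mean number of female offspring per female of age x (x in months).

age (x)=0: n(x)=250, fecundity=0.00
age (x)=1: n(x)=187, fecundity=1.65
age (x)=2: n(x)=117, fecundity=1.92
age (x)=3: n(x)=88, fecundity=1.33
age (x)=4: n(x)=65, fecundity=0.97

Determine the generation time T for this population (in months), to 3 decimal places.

1.908

lx = nx/n0 = nx/250: 1, 0.748, 0.468, 0.352, 0.26
lx·mx: 0, 1.2342, 0.89856, 0.46816, 0.2522 → R0 = 2.85312
x·lx·mx: 0, 1.2342, 1.79712, 1.40448, 1.0088 → Σ = 5.4446
T = 5.4446 / 2.85312 = 1.908297… → 1.908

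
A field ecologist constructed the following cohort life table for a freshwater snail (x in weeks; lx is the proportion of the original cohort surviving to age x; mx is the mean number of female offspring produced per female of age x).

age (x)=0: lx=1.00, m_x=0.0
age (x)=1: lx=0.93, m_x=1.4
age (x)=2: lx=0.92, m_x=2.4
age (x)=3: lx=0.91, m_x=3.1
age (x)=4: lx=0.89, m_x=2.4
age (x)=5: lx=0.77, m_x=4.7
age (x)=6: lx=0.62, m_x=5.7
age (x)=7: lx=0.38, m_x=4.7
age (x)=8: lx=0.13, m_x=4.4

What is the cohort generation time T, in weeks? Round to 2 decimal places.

4.40

lx·mx: 0, 1.302, 2.208, 2.821, 2.136, 3.619, 3.534, 1.786, 0.572 → R0 = 17.978
x·lx·mx: 0, 1.302, 4.416, 8.463, 8.544, 18.095, 21.204, 12.502, 4.576 → Σ = 79.102
T = 79.102 / 17.978 = 4.399933… → 4.40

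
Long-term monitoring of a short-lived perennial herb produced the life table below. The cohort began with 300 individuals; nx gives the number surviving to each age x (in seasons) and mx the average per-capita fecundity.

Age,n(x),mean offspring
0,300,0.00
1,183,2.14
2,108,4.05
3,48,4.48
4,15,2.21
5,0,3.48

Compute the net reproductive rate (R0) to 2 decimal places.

3.59

lx = nx/n0 = nx/300: 1, 0.61, 0.36, 0.16, 0.05, 0
lx·mx by age: 0, 1.3054, 1.458, 0.7168, 0.1105, 0
R0 = Σ lx·mx = 3.5907 → 3.59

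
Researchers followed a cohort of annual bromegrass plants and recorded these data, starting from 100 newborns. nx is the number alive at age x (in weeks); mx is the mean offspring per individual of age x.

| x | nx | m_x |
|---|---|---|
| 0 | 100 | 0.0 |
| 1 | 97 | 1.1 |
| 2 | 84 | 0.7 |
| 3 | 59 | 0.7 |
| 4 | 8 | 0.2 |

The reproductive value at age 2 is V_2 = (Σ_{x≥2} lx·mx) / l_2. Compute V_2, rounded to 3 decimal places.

1.211

lx = nx/n0 = nx/100: 1, 0.97, 0.84, 0.59, 0.08
lx·mx for x ≥ 2: 0.588, 0.413, 0.016 → sum = 1.017
V_2 = 1.017 / l_2 = 1.017 / 0.84 = 1.210714… → 1.211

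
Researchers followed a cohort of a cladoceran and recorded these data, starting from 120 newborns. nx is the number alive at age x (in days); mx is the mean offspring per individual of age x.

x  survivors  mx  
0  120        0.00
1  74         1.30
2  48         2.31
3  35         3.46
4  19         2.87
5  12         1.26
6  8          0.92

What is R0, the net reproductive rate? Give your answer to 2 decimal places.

lx = nx/n0 = nx/120: 1, 0.61667…, 0.4, 0.29167…, 0.15833…, 0.1, 0.06667…
lx·mx by age: 0, 0.801667…, 0.924, 1.009167…, 0.454417…, 0.126, 0.061333…
R0 = Σ lx·mx = 3.376583… → 3.38

3.38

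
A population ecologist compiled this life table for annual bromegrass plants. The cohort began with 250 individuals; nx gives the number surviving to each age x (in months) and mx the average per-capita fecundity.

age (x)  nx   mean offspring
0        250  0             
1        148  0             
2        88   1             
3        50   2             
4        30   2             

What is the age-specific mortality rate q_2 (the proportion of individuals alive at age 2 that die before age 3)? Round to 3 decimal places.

lx = nx/n0 = nx/250: 1, 0.592, 0.352, 0.2, 0.12
q_2 = (l_2 − l_3) / l_2 = (0.352 − 0.2) / 0.352
     = 0.152 / 0.352 = 0.431818… → 0.432

0.432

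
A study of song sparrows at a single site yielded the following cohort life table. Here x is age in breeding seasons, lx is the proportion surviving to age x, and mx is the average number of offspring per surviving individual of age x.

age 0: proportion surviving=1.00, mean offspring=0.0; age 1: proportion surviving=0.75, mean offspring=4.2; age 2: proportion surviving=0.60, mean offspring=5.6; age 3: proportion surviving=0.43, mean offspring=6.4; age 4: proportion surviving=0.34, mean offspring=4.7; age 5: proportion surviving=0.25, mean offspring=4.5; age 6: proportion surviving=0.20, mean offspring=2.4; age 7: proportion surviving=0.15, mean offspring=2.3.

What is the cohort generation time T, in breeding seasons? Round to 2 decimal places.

lx·mx: 0, 3.15, 3.36, 2.752, 1.598, 1.125, 0.48, 0.345 → R0 = 12.81
x·lx·mx: 0, 3.15, 6.72, 8.256, 6.392, 5.625, 2.88, 2.415 → Σ = 35.438
T = 35.438 / 12.81 = 2.766432… → 2.77

2.77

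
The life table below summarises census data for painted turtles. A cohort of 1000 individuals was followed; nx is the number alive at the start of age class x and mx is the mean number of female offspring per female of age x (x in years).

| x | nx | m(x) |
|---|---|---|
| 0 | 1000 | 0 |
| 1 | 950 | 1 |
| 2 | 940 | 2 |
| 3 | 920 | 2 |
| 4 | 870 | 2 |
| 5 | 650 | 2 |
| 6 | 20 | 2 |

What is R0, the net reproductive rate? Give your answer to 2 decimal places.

lx = nx/n0 = nx/1000: 1, 0.95, 0.94, 0.92, 0.87, 0.65, 0.02
lx·mx by age: 0, 0.95, 1.88, 1.84, 1.74, 1.3, 0.04
R0 = Σ lx·mx = 7.75 → 7.75

7.75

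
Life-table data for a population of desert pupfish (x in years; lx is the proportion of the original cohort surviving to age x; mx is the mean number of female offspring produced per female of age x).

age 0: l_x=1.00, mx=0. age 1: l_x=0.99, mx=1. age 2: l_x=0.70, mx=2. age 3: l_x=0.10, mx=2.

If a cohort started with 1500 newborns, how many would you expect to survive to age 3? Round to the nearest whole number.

150

Expected survivors = N0 · l_3 = 1500 × 0.10 = 150 → 150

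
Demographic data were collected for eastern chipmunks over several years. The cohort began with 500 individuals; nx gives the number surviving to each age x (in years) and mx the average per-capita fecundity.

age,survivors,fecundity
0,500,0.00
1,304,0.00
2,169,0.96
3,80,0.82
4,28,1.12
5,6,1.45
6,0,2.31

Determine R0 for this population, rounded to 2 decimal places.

lx = nx/n0 = nx/500: 1, 0.608, 0.338, 0.16, 0.056, 0.012, 0
lx·mx by age: 0, 0, 0.32448, 0.1312, 0.06272, 0.0174, 0
R0 = Σ lx·mx = 0.5358 → 0.54

0.54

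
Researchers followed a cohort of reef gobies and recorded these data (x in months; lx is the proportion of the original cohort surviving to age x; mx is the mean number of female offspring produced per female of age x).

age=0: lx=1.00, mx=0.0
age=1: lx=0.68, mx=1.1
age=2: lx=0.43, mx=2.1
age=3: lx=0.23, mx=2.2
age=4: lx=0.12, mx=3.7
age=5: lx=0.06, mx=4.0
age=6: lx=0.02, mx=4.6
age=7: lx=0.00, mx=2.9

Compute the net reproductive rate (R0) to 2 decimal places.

lx·mx by age: 0, 0.748, 0.903, 0.506, 0.444, 0.24, 0.092, 0
R0 = Σ lx·mx = 2.933 → 2.93

2.93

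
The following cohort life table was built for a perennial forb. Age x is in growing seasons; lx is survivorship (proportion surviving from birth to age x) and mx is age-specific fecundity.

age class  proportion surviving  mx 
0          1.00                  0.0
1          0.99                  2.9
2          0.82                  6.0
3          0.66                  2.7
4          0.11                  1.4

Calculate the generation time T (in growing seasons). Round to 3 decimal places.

lx·mx: 0, 2.871, 4.92, 1.782, 0.154 → R0 = 9.727
x·lx·mx: 0, 2.871, 9.84, 5.346, 0.616 → Σ = 18.673
T = 18.673 / 9.727 = 1.919708… → 1.920

1.920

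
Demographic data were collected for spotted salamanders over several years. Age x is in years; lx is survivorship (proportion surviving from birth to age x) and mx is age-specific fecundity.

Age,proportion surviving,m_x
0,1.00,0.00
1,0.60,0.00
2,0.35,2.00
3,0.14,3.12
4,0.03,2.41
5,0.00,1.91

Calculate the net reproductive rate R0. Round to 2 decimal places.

lx·mx by age: 0, 0, 0.7, 0.4368, 0.0723, 0
R0 = Σ lx·mx = 1.2091 → 1.21

1.21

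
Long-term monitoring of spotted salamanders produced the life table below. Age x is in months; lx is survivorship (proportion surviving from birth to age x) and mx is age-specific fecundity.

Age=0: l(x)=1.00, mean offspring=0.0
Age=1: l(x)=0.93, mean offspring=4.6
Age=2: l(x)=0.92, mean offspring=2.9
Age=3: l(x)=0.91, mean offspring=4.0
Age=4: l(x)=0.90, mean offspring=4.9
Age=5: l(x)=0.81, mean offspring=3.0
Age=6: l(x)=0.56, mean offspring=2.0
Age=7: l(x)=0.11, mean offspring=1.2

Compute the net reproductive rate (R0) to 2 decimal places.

18.68

lx·mx by age: 0, 4.278, 2.668, 3.64, 4.41, 2.43, 1.12, 0.132
R0 = Σ lx·mx = 18.678 → 18.68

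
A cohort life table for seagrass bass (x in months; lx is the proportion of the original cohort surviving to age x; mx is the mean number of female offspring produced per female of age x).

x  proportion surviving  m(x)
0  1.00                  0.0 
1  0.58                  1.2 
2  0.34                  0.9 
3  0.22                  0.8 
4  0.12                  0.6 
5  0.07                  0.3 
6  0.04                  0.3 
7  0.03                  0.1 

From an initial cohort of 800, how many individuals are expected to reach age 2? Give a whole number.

272

Expected survivors = N0 · l_2 = 800 × 0.34 = 272 → 272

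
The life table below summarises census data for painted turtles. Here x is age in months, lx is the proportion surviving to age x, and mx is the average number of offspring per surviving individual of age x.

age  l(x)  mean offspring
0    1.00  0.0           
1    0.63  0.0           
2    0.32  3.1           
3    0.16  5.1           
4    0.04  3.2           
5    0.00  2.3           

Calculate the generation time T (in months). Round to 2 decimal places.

2.55

lx·mx: 0, 0, 0.992, 0.816, 0.128, 0 → R0 = 1.936
x·lx·mx: 0, 0, 1.984, 2.448, 0.512, 0 → Σ = 4.944
T = 4.944 / 1.936 = 2.553719… → 2.55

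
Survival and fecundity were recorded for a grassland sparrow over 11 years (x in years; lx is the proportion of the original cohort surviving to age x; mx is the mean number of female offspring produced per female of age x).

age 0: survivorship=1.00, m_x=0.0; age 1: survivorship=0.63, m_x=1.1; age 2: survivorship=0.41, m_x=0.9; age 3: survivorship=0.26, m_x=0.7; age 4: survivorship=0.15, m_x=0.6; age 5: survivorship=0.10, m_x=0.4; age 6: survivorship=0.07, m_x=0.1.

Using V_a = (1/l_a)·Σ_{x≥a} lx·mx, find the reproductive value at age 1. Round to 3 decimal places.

2.192

lx·mx for x ≥ 1: 0.693, 0.369, 0.182, 0.09, 0.04, 0.007 → sum = 1.381
V_1 = 1.381 / l_1 = 1.381 / 0.63 = 2.192063… → 2.192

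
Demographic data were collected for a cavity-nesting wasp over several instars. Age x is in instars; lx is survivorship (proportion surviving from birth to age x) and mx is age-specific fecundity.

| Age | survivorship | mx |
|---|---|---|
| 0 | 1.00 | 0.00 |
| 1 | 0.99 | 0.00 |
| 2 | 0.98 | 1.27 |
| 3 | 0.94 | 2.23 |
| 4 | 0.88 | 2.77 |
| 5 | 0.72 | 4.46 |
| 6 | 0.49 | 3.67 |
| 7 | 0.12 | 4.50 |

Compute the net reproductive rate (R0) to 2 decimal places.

11.33

lx·mx by age: 0, 0, 1.2446, 2.0962, 2.4376, 3.2112, 1.7983, 0.54
R0 = Σ lx·mx = 11.3279 → 11.33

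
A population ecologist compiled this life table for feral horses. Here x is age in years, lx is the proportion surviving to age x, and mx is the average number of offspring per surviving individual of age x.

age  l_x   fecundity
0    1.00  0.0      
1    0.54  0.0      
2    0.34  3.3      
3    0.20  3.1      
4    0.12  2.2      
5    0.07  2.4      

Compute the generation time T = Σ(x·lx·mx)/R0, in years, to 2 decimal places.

2.76

lx·mx: 0, 0, 1.122, 0.62, 0.264, 0.168 → R0 = 2.174
x·lx·mx: 0, 0, 2.244, 1.86, 1.056, 0.84 → Σ = 6
T = 6 / 2.174 = 2.75989… → 2.76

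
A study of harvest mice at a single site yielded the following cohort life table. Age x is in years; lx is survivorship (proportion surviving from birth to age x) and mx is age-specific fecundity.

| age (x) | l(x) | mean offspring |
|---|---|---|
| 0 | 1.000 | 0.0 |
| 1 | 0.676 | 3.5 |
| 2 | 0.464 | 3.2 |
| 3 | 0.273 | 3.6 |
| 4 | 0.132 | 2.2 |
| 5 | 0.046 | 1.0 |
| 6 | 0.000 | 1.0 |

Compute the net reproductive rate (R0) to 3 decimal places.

5.170

lx·mx by age: 0, 2.366, 1.4848, 0.9828, 0.2904, 0.046, 0
R0 = Σ lx·mx = 5.17 → 5.170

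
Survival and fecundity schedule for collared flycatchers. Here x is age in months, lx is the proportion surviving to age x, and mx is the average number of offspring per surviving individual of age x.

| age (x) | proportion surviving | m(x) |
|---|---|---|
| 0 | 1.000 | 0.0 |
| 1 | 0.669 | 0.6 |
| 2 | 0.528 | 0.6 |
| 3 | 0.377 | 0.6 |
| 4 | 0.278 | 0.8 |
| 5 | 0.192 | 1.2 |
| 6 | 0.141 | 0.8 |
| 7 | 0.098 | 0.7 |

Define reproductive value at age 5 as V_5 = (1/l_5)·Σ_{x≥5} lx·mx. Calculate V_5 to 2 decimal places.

2.14

lx·mx for x ≥ 5: 0.2304, 0.1128, 0.0686 → sum = 0.4118
V_5 = 0.4118 / l_5 = 0.4118 / 0.192 = 2.144792… → 2.14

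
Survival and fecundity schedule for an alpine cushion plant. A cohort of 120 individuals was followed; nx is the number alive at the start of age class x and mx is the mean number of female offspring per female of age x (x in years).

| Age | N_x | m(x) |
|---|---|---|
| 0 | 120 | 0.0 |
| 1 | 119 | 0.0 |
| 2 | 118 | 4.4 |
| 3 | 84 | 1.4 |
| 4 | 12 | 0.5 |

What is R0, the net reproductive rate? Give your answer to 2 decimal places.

5.36

lx = nx/n0 = nx/120: 1, 0.99167…, 0.98333…, 0.7, 0.1
lx·mx by age: 0, 0, 4.326667…, 0.98, 0.05
R0 = Σ lx·mx = 5.356667… → 5.36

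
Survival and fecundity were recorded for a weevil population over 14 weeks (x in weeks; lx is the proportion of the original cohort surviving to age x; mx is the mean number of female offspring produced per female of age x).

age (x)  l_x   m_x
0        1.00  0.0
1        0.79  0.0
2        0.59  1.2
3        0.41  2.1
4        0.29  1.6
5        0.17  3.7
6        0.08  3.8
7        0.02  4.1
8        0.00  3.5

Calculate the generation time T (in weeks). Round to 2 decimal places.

lx·mx: 0, 0, 0.708, 0.861, 0.464, 0.629, 0.304, 0.082, 0 → R0 = 3.048
x·lx·mx: 0, 0, 1.416, 2.583, 1.856, 3.145, 1.824, 0.574, 0 → Σ = 11.398
T = 11.398 / 3.048 = 3.739501… → 3.74

3.74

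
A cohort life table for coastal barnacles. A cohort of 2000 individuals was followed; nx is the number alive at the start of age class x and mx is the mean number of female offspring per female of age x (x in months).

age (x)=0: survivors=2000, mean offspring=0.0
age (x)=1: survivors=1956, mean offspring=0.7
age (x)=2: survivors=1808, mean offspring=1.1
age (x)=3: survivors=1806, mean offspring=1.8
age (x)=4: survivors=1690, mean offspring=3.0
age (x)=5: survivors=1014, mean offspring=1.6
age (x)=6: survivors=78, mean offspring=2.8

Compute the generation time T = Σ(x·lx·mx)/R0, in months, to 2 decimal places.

lx = nx/n0 = nx/2000: 1, 0.978, 0.904, 0.903, 0.845, 0.507, 0.039
lx·mx: 0, 0.6846, 0.9944, 1.6254, 2.535, 0.8112, 0.1092 → R0 = 6.7598
x·lx·mx: 0, 0.6846, 1.9888, 4.8762, 10.14, 4.056, 0.6552 → Σ = 22.4008
T = 22.4008 / 6.7598 = 3.313826… → 3.31

3.31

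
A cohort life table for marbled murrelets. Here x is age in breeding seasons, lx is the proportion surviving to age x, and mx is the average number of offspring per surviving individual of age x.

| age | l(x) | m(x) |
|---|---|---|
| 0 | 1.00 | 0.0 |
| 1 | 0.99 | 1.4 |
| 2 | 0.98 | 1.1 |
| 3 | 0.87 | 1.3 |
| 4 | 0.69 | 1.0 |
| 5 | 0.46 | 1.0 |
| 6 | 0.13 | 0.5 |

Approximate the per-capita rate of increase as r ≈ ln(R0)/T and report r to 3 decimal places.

0.610

R0 = Σ lx·mx = 0 + 1.386 + 1.078 + 1.131 + 0.69 + 0.46 + 0.065 = 4.81
Σ x·lx·mx = 12.385; T = 12.385/4.81 = 2.57484…
r ≈ ln(R0)/T = ln(4.81)/2.57484… = 0.61002… → 0.610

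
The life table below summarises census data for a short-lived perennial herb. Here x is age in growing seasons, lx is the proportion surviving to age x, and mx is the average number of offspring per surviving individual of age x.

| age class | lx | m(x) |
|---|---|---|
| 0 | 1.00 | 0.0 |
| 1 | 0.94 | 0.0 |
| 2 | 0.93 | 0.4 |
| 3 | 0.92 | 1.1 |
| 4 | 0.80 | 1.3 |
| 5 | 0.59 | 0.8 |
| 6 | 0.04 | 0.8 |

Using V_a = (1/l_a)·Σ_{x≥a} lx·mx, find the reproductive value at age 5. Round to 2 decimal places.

lx·mx for x ≥ 5: 0.472, 0.032 → sum = 0.504
V_5 = 0.504 / l_5 = 0.504 / 0.59 = 0.854237… → 0.85

0.85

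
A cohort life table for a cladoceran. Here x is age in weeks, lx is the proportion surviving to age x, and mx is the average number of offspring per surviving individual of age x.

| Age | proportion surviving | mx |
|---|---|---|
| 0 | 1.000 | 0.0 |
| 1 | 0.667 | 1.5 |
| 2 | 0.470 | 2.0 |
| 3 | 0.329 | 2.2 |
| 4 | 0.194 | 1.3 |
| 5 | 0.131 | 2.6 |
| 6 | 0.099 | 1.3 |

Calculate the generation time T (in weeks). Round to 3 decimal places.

2.521

lx·mx: 0, 1.0005, 0.94, 0.7238, 0.2522, 0.3406, 0.1287 → R0 = 3.3858
x·lx·mx: 0, 1.0005, 1.88, 2.1714, 1.0088, 1.703, 0.7722 → Σ = 8.5359
T = 8.5359 / 3.3858 = 2.521088… → 2.521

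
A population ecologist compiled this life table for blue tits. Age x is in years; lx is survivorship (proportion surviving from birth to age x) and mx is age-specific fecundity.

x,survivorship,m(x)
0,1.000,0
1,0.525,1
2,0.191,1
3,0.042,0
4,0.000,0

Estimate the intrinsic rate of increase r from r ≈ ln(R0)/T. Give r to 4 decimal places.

-0.2637

R0 = Σ lx·mx = 0 + 0.525 + 0.191 + 0 + 0 = 0.716
Σ x·lx·mx = 0.907; T = 0.907/0.716 = 1.26676…
r ≈ ln(R0)/T = ln(0.716)/1.26676… = -0.263724… → -0.2637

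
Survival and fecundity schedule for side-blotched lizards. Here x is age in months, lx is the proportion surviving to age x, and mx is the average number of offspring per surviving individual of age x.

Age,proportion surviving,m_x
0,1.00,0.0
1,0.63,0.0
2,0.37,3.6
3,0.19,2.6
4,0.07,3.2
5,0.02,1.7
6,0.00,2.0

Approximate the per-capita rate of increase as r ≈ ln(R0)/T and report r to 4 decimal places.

0.2936

R0 = Σ lx·mx = 0 + 0 + 1.332 + 0.494 + 0.224 + 0.034 + 0 = 2.084
Σ x·lx·mx = 5.212; T = 5.212/2.084 = 2.50096…
r ≈ ln(R0)/T = ln(2.084)/2.50096… = 0.293603… → 0.2936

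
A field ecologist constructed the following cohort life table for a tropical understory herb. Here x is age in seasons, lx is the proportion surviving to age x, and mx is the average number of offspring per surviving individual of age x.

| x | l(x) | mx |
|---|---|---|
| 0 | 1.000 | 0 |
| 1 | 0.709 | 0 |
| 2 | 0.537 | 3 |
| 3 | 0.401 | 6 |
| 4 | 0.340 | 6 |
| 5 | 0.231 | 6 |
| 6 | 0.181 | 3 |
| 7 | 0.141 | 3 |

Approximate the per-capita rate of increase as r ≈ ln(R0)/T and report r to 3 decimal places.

R0 = Σ lx·mx = 0 + 0 + 1.611 + 2.406 + 2.04 + 1.386 + 0.543 + 0.423 = 8.409
Σ x·lx·mx = 31.749; T = 31.749/8.409 = 3.7756…
r ≈ ln(R0)/T = ln(8.409)/3.7756… = 0.56396… → 0.564

0.564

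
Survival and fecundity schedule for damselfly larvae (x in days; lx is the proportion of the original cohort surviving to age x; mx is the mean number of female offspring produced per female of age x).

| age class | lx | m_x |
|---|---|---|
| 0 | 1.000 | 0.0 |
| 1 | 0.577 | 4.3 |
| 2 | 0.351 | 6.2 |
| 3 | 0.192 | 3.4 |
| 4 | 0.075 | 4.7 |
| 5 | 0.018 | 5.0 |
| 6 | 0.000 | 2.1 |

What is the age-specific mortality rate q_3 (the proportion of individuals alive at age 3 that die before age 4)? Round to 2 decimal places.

q_3 = (l_3 − l_4) / l_3 = (0.192 − 0.075) / 0.192
     = 0.117 / 0.192 = 0.609375 → 0.61

0.61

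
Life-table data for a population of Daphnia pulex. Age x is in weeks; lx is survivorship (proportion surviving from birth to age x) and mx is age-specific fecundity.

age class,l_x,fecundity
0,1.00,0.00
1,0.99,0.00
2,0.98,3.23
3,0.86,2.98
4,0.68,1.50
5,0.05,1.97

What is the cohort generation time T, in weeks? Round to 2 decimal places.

lx·mx: 0, 0, 3.1654, 2.5628, 1.02, 0.0985 → R0 = 6.8467
x·lx·mx: 0, 0, 6.3308, 7.6884, 4.08, 0.4925 → Σ = 18.5917
T = 18.5917 / 6.8467 = 2.715425… → 2.72

2.72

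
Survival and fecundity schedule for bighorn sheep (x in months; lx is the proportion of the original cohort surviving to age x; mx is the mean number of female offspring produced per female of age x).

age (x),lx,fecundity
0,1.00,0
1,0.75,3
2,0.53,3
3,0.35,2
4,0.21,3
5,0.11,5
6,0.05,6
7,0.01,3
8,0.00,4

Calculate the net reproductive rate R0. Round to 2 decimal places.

6.05

lx·mx by age: 0, 2.25, 1.59, 0.7, 0.63, 0.55, 0.3, 0.03, 0
R0 = Σ lx·mx = 6.05 → 6.05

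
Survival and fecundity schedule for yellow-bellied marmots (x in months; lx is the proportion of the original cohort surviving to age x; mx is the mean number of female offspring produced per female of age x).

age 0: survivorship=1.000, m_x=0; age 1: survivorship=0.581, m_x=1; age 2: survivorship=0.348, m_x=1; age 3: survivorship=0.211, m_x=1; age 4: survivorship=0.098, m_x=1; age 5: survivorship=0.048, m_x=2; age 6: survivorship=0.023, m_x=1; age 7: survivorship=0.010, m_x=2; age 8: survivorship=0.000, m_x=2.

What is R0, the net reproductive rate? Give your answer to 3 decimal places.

lx·mx by age: 0, 0.581, 0.348, 0.211, 0.098, 0.096, 0.023, 0.02, 0
R0 = Σ lx·mx = 1.377 → 1.377

1.377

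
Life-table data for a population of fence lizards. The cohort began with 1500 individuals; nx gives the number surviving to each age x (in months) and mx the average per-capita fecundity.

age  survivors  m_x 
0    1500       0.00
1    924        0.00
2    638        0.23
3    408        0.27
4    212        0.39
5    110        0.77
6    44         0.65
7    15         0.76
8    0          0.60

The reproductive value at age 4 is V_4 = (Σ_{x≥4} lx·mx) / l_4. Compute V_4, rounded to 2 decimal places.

lx = nx/n0 = nx/1500: 1, 0.616, 0.42533…, 0.272, 0.14133…, 0.07333…, 0.02933…, 0.01, 0
lx·mx for x ≥ 4: 0.05512…, 0.056467…, 0.019067…, 0.0076, 0 → sum = 0.138253…
V_4 = 0.138253… / l_4 = 0.138253… / 0.141333… = 0.978208… → 0.98

0.98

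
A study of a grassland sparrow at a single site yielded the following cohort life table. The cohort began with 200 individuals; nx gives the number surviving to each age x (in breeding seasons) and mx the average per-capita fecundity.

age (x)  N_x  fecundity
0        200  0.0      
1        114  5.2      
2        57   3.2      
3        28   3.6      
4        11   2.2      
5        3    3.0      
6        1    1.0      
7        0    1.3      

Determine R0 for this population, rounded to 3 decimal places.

lx = nx/n0 = nx/200: 1, 0.57, 0.285, 0.14, 0.055, 0.015, 0.005, 0
lx·mx by age: 0, 2.964, 0.912, 0.504, 0.121, 0.045, 0.005, 0
R0 = Σ lx·mx = 4.551 → 4.551

4.551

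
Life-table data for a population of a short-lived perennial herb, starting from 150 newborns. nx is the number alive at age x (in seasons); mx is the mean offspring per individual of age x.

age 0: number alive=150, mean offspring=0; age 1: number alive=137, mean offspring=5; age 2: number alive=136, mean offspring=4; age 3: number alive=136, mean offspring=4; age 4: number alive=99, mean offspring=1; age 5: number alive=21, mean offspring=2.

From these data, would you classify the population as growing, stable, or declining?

lx = nx/n0 = nx/150: 1, 0.91333…, 0.90667…, 0.90667…, 0.66, 0.14
R0 = Σ lx·mx = 0 + 4.566667… + 3.626667… + 3.626667… + 0.66 + 0.28 = 12.76…
R0 > 1, so the population is growing.

growing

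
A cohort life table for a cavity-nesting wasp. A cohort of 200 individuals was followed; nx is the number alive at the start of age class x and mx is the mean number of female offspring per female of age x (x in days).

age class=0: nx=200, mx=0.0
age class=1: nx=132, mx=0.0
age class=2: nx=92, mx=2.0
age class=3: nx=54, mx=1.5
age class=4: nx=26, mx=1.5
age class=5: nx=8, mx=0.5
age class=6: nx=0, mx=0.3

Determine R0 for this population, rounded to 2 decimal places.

lx = nx/n0 = nx/200: 1, 0.66, 0.46, 0.27, 0.13, 0.04, 0
lx·mx by age: 0, 0, 0.92, 0.405, 0.195, 0.02, 0
R0 = Σ lx·mx = 1.54 → 1.54

1.54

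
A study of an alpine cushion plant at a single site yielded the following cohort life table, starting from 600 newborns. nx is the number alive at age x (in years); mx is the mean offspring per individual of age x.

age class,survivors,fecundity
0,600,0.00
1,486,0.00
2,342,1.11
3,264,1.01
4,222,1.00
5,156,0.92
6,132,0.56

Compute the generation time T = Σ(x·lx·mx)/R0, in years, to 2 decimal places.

3.32

lx = nx/n0 = nx/600: 1, 0.81, 0.57, 0.44, 0.37, 0.26, 0.22
lx·mx: 0, 0, 0.6327, 0.4444, 0.37, 0.2392, 0.1232 → R0 = 1.8095
x·lx·mx: 0, 0, 1.2654, 1.3332, 1.48, 1.196, 0.7392 → Σ = 6.0138
T = 6.0138 / 1.8095 = 3.32346… → 3.32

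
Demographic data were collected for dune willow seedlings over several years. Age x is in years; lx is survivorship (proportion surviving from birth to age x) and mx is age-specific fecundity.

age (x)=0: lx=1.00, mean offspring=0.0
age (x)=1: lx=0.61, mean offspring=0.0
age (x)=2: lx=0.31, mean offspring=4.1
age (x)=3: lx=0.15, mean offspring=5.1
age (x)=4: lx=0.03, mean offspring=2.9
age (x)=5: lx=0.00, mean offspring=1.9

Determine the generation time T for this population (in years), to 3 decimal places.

2.442

lx·mx: 0, 0, 1.271, 0.765, 0.087, 0 → R0 = 2.123
x·lx·mx: 0, 0, 2.542, 2.295, 0.348, 0 → Σ = 5.185
T = 5.185 / 2.123 = 2.442299… → 2.442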